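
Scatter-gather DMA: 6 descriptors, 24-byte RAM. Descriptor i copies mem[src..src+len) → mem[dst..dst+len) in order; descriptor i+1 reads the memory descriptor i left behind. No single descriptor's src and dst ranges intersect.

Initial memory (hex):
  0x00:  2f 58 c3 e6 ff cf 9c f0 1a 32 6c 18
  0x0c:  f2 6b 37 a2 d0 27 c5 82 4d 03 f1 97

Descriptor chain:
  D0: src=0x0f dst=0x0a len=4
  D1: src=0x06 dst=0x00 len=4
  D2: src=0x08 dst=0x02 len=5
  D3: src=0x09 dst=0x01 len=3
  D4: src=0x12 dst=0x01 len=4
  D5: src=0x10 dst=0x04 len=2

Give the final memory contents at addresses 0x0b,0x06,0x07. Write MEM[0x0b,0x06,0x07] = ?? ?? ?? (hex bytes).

MEM[0x0b,0x06,0x07] = d0 27 f0

  after D0: wrote 4B at 0x0a = a2d027c5
  after D1: wrote 4B at 0x00 = 9cf01a32
  after D2: wrote 5B at 0x02 = 1a32a2d027
  after D3: wrote 3B at 0x01 = 32a2d0
  after D4: wrote 4B at 0x01 = c5824d03
  after D5: wrote 2B at 0x04 = d027
query mem[0x0b]=0xd0, mem[0x06]=0x27, mem[0x07]=0xf0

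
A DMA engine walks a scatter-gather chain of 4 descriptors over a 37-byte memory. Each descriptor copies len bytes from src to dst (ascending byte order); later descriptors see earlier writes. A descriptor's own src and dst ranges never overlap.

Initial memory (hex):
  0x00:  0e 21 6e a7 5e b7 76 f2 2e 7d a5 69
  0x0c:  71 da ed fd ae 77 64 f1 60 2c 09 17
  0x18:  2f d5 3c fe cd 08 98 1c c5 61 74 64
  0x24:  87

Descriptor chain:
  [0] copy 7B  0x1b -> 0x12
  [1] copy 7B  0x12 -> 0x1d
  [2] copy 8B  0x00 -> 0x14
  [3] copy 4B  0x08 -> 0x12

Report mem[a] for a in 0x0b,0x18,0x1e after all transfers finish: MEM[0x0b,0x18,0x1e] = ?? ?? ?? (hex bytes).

MEM[0x0b,0x18,0x1e] = 69 5e cd

  after D0: wrote 7B at 0x12 = fecd08981cc561
  after D1: wrote 7B at 0x1d = fecd08981cc561
  after D2: wrote 8B at 0x14 = 0e216ea75eb776f2
  after D3: wrote 4B at 0x12 = 2e7da569
query mem[0x0b]=0x69, mem[0x18]=0x5e, mem[0x1e]=0xcd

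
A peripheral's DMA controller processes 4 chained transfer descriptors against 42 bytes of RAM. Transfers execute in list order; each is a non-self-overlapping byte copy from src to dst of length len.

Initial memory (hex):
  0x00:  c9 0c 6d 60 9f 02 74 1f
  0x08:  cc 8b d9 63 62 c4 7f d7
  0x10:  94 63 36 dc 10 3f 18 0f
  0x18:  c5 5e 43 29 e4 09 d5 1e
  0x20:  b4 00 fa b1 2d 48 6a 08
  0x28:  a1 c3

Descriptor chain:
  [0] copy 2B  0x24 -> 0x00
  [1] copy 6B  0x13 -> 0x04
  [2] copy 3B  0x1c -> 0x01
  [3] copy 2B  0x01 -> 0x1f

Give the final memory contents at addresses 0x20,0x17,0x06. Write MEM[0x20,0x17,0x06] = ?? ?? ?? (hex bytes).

MEM[0x20,0x17,0x06] = 09 0f 3f

  after D0: wrote 2B at 0x00 = 2d48
  after D1: wrote 6B at 0x04 = dc103f180fc5
  after D2: wrote 3B at 0x01 = e409d5
  after D3: wrote 2B at 0x1f = e409
query mem[0x20]=0x09, mem[0x17]=0x0f, mem[0x06]=0x3f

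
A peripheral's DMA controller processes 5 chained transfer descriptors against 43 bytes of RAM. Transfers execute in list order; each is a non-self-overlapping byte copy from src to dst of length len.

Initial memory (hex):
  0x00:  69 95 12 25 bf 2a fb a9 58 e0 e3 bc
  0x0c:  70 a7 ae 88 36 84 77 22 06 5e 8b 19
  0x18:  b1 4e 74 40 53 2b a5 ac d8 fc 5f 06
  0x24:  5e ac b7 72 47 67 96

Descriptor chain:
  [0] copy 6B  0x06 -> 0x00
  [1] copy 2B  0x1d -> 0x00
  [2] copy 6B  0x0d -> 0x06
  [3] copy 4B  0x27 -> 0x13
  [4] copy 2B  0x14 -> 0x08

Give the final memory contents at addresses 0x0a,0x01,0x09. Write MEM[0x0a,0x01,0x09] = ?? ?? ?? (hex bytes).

MEM[0x0a,0x01,0x09] = 84 a5 67

#0 dst[0x00+6] := {0xfb,0xa9,0x58,0xe0,0xe3,0xbc}
#1 dst[0x00+2] := {0x2b,0xa5}
#2 dst[0x06+6] := {0xa7,0xae,0x88,0x36,0x84,0x77}
#3 dst[0x13+4] := {0x72,0x47,0x67,0x96}
#4 dst[0x08+2] := {0x47,0x67}
query mem[0x0a]=0x84, mem[0x01]=0xa5, mem[0x09]=0x67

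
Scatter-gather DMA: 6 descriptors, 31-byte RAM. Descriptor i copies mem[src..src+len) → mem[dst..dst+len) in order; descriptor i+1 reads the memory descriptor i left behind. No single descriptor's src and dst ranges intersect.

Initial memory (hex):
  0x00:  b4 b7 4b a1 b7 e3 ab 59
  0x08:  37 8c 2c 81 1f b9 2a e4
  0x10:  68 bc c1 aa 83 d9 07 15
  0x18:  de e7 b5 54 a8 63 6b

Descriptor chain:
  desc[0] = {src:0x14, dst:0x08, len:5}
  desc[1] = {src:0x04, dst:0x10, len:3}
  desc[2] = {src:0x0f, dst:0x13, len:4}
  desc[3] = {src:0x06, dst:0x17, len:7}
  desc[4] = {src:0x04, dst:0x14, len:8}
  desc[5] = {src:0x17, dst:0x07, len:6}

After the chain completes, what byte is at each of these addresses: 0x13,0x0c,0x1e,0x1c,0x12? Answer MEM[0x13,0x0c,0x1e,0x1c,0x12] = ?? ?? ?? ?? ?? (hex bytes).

MEM[0x13,0x0c,0x1e,0x1c,0x12] = e4 15 6b 15 ab

  after D0: wrote 5B at 0x08 = 83d90715de
  after D1: wrote 3B at 0x10 = b7e3ab
  after D2: wrote 4B at 0x13 = e4b7e3ab
  after D3: wrote 7B at 0x17 = ab5983d90715de
  after D4: wrote 8B at 0x14 = b7e3ab5983d90715
  after D5: wrote 6B at 0x07 = 5983d9071515
query mem[0x13]=0xe4, mem[0x0c]=0x15, mem[0x1e]=0x6b, mem[0x1c]=0x15, mem[0x12]=0xab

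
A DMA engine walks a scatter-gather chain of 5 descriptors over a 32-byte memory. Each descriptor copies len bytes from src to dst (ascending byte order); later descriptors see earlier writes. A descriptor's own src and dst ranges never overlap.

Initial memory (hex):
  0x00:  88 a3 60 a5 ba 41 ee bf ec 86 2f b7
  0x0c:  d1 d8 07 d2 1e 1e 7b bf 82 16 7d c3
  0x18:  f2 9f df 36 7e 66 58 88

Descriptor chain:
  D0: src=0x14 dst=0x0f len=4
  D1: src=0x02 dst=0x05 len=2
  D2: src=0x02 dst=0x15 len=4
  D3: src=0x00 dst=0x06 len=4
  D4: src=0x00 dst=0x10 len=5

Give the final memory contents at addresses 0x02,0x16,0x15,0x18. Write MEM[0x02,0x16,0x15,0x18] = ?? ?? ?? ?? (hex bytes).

#0 dst[0x0f+4] := {0x82,0x16,0x7d,0xc3}
#1 dst[0x05+2] := {0x60,0xa5}
#2 dst[0x15+4] := {0x60,0xa5,0xba,0x60}
#3 dst[0x06+4] := {0x88,0xa3,0x60,0xa5}
#4 dst[0x10+5] := {0x88,0xa3,0x60,0xa5,0xba}
query mem[0x02]=0x60, mem[0x16]=0xa5, mem[0x15]=0x60, mem[0x18]=0x60

MEM[0x02,0x16,0x15,0x18] = 60 a5 60 60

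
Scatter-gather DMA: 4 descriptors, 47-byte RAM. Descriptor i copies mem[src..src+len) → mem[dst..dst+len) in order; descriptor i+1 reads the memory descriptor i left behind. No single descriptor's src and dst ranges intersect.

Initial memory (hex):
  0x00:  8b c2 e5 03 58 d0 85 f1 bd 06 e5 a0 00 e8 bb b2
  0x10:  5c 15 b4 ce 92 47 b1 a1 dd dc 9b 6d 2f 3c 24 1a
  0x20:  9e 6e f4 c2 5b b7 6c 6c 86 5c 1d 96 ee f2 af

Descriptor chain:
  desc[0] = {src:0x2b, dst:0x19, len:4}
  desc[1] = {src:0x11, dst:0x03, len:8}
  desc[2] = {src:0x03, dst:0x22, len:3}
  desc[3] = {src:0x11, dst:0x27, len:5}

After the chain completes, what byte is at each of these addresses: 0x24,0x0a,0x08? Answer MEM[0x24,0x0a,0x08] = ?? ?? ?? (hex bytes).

[0] 0x2b->0x19 len=4 : 96 ee f2 af
[1] 0x11->0x03 len=8 : 15 b4 ce 92 47 b1 a1 dd
[2] 0x03->0x22 len=3 : 15 b4 ce
[3] 0x11->0x27 len=5 : 15 b4 ce 92 47
query mem[0x24]=0xce, mem[0x0a]=0xdd, mem[0x08]=0xb1

MEM[0x24,0x0a,0x08] = ce dd b1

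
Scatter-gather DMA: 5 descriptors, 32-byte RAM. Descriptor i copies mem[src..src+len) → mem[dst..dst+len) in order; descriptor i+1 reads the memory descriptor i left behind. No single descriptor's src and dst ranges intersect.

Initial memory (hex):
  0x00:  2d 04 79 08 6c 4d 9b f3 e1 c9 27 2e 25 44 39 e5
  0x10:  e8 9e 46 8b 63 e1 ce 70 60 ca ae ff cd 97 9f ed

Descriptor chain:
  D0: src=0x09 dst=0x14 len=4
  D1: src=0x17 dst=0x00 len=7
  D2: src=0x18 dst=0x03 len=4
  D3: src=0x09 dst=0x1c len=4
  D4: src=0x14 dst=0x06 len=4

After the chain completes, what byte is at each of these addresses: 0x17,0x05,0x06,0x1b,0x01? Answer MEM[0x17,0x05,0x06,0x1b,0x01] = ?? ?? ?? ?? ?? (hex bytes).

MEM[0x17,0x05,0x06,0x1b,0x01] = 25 ae c9 ff 60

[0] 0x09->0x14 len=4 : c9 27 2e 25
[1] 0x17->0x00 len=7 : 25 60 ca ae ff cd 97
[2] 0x18->0x03 len=4 : 60 ca ae ff
[3] 0x09->0x1c len=4 : c9 27 2e 25
[4] 0x14->0x06 len=4 : c9 27 2e 25
query mem[0x17]=0x25, mem[0x05]=0xae, mem[0x06]=0xc9, mem[0x1b]=0xff, mem[0x01]=0x60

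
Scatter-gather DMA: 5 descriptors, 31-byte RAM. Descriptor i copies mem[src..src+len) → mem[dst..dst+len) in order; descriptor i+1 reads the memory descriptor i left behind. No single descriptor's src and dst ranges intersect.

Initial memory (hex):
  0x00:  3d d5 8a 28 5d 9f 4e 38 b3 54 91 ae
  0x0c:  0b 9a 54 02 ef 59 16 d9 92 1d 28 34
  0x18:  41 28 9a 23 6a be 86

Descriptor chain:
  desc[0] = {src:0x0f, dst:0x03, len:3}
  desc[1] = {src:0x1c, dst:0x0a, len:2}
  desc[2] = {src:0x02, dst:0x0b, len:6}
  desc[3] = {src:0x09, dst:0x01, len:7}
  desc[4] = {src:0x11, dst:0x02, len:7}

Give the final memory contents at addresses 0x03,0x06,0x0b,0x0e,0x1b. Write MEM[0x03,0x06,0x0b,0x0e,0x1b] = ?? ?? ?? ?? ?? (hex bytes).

MEM[0x03,0x06,0x0b,0x0e,0x1b] = 16 1d 8a 59 23

D0: mem[0x03..0x05] <- [02 ef 59]
D1: mem[0x0a..0x0b] <- [6a be]
D2: mem[0x0b..0x10] <- [8a 02 ef 59 4e 38]
D3: mem[0x01..0x07] <- [54 6a 8a 02 ef 59 4e]
D4: mem[0x02..0x08] <- [59 16 d9 92 1d 28 34]
query mem[0x03]=0x16, mem[0x06]=0x1d, mem[0x0b]=0x8a, mem[0x0e]=0x59, mem[0x1b]=0x23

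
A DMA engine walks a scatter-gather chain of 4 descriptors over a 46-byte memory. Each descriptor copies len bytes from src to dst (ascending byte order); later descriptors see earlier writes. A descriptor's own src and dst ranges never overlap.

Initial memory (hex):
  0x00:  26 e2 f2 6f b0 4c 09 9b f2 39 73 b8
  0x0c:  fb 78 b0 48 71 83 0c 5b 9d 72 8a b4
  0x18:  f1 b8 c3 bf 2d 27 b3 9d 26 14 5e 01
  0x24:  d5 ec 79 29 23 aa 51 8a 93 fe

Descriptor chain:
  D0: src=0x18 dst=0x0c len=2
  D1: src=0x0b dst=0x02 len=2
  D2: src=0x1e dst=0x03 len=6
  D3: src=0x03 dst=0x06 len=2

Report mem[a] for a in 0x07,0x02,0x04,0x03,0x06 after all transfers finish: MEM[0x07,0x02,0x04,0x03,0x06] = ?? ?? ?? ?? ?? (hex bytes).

  after D0: wrote 2B at 0x0c = f1b8
  after D1: wrote 2B at 0x02 = b8f1
  after D2: wrote 6B at 0x03 = b39d26145e01
  after D3: wrote 2B at 0x06 = b39d
query mem[0x07]=0x9d, mem[0x02]=0xb8, mem[0x04]=0x9d, mem[0x03]=0xb3, mem[0x06]=0xb3

MEM[0x07,0x02,0x04,0x03,0x06] = 9d b8 9d b3 b3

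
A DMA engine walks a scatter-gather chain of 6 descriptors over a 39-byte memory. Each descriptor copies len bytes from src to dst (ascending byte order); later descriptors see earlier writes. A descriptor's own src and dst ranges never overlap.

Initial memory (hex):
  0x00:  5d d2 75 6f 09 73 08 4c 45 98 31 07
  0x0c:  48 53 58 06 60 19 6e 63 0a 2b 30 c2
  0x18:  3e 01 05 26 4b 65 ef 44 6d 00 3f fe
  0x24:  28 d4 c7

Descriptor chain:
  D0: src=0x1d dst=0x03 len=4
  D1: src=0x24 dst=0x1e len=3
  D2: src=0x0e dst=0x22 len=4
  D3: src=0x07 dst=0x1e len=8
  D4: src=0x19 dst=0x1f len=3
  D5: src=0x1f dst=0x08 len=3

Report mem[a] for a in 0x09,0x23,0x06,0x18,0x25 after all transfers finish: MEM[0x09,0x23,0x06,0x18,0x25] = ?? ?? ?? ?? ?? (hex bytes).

  after D0: wrote 4B at 0x03 = 65ef446d
  after D1: wrote 3B at 0x1e = 28d4c7
  after D2: wrote 4B at 0x22 = 58066019
  after D3: wrote 8B at 0x1e = 4c45983107485358
  after D4: wrote 3B at 0x1f = 010526
  after D5: wrote 3B at 0x08 = 010526
query mem[0x09]=0x05, mem[0x23]=0x48, mem[0x06]=0x6d, mem[0x18]=0x3e, mem[0x25]=0x58

MEM[0x09,0x23,0x06,0x18,0x25] = 05 48 6d 3e 58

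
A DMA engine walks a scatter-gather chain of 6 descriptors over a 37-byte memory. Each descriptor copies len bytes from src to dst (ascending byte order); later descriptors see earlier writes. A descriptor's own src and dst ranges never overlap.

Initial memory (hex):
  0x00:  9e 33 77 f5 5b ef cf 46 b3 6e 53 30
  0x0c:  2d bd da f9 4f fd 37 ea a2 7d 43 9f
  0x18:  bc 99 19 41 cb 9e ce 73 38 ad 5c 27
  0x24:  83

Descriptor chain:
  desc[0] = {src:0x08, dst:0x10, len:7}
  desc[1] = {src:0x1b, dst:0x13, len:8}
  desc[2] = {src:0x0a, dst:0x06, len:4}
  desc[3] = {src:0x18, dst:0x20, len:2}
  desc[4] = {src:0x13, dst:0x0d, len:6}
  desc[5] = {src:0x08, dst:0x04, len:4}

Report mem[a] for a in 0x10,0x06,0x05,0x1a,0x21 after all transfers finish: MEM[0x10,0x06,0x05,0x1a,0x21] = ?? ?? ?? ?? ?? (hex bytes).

MEM[0x10,0x06,0x05,0x1a,0x21] = ce 53 bd 5c ad

D0: mem[0x10..0x16] <- [b3 6e 53 30 2d bd da]
D1: mem[0x13..0x1a] <- [41 cb 9e ce 73 38 ad 5c]
D2: mem[0x06..0x09] <- [53 30 2d bd]
D3: mem[0x20..0x21] <- [38 ad]
D4: mem[0x0d..0x12] <- [41 cb 9e ce 73 38]
D5: mem[0x04..0x07] <- [2d bd 53 30]
query mem[0x10]=0xce, mem[0x06]=0x53, mem[0x05]=0xbd, mem[0x1a]=0x5c, mem[0x21]=0xad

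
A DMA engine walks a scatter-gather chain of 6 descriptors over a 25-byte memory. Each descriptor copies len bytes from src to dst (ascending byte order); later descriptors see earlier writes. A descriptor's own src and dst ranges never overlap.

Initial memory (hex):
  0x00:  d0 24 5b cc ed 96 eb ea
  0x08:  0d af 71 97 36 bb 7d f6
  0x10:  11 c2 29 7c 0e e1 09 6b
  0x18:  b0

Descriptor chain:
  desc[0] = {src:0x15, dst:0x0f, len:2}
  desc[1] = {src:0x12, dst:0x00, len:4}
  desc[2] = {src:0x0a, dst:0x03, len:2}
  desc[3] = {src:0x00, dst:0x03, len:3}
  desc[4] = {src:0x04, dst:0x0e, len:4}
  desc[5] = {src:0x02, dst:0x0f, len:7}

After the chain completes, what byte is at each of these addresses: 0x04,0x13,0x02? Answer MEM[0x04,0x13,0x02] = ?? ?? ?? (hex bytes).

MEM[0x04,0x13,0x02] = 7c eb 0e

D0: mem[0x0f..0x10] <- [e1 09]
D1: mem[0x00..0x03] <- [29 7c 0e e1]
D2: mem[0x03..0x04] <- [71 97]
D3: mem[0x03..0x05] <- [29 7c 0e]
D4: mem[0x0e..0x11] <- [7c 0e eb ea]
D5: mem[0x0f..0x15] <- [0e 29 7c 0e eb ea 0d]
query mem[0x04]=0x7c, mem[0x13]=0xeb, mem[0x02]=0x0e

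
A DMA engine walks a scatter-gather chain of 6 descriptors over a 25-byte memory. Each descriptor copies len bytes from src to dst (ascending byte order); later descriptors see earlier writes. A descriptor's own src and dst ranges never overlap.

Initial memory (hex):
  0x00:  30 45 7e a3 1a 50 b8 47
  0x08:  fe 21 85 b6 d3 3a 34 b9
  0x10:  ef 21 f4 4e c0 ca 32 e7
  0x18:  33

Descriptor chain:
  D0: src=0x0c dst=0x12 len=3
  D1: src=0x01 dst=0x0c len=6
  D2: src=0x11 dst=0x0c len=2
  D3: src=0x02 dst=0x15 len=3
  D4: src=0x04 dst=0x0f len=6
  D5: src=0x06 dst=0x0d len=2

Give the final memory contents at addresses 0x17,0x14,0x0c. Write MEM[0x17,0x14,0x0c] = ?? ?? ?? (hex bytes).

#0 dst[0x12+3] := {0xd3,0x3a,0x34}
#1 dst[0x0c+6] := {0x45,0x7e,0xa3,0x1a,0x50,0xb8}
#2 dst[0x0c+2] := {0xb8,0xd3}
#3 dst[0x15+3] := {0x7e,0xa3,0x1a}
#4 dst[0x0f+6] := {0x1a,0x50,0xb8,0x47,0xfe,0x21}
#5 dst[0x0d+2] := {0xb8,0x47}
query mem[0x17]=0x1a, mem[0x14]=0x21, mem[0x0c]=0xb8

MEM[0x17,0x14,0x0c] = 1a 21 b8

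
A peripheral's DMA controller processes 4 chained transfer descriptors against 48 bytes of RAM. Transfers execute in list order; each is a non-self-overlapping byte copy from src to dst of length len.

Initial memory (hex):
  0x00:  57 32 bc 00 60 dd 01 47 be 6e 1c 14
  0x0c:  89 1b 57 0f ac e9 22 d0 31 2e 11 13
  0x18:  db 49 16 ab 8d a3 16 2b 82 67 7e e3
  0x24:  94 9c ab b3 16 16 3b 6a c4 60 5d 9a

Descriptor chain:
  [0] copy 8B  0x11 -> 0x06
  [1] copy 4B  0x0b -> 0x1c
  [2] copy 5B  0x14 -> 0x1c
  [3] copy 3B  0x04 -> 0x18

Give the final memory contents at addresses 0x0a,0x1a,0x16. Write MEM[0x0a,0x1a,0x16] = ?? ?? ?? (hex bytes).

  after D0: wrote 8B at 0x06 = e922d0312e1113db
  after D1: wrote 4B at 0x1c = 1113db57
  after D2: wrote 5B at 0x1c = 312e1113db
  after D3: wrote 3B at 0x18 = 60dde9
query mem[0x0a]=0x2e, mem[0x1a]=0xe9, mem[0x16]=0x11

MEM[0x0a,0x1a,0x16] = 2e e9 11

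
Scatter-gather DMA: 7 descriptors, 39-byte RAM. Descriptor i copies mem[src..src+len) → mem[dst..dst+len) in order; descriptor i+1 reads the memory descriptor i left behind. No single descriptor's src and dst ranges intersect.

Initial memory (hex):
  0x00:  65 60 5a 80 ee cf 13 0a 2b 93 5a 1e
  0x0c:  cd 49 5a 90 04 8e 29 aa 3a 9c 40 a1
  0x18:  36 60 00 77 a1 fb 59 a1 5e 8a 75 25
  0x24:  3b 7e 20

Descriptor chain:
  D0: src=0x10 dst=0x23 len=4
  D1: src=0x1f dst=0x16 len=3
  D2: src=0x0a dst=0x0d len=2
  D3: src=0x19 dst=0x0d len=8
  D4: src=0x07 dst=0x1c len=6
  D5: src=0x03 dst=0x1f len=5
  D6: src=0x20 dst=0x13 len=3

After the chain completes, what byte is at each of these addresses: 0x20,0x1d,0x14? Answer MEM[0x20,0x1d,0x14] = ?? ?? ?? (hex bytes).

D0: mem[0x23..0x26] <- [04 8e 29 aa]
D1: mem[0x16..0x18] <- [a1 5e 8a]
D2: mem[0x0d..0x0e] <- [5a 1e]
D3: mem[0x0d..0x14] <- [60 00 77 a1 fb 59 a1 5e]
D4: mem[0x1c..0x21] <- [0a 2b 93 5a 1e cd]
D5: mem[0x1f..0x23] <- [80 ee cf 13 0a]
D6: mem[0x13..0x15] <- [ee cf 13]
query mem[0x20]=0xee, mem[0x1d]=0x2b, mem[0x14]=0xcf

MEM[0x20,0x1d,0x14] = ee 2b cf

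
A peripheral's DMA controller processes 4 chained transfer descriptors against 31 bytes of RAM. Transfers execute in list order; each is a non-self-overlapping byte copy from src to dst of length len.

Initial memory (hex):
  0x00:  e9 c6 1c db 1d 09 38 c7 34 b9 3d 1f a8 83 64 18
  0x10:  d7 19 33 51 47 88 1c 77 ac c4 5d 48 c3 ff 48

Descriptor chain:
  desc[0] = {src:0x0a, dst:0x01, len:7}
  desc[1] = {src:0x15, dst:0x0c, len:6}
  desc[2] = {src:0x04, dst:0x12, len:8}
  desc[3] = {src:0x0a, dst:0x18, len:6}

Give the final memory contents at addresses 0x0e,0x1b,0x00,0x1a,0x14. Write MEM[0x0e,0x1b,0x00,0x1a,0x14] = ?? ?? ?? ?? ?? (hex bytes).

MEM[0x0e,0x1b,0x00,0x1a,0x14] = 77 1c e9 88 18

#0 dst[0x01+7] := {0x3d,0x1f,0xa8,0x83,0x64,0x18,0xd7}
#1 dst[0x0c+6] := {0x88,0x1c,0x77,0xac,0xc4,0x5d}
#2 dst[0x12+8] := {0x83,0x64,0x18,0xd7,0x34,0xb9,0x3d,0x1f}
#3 dst[0x18+6] := {0x3d,0x1f,0x88,0x1c,0x77,0xac}
query mem[0x0e]=0x77, mem[0x1b]=0x1c, mem[0x00]=0xe9, mem[0x1a]=0x88, mem[0x14]=0x18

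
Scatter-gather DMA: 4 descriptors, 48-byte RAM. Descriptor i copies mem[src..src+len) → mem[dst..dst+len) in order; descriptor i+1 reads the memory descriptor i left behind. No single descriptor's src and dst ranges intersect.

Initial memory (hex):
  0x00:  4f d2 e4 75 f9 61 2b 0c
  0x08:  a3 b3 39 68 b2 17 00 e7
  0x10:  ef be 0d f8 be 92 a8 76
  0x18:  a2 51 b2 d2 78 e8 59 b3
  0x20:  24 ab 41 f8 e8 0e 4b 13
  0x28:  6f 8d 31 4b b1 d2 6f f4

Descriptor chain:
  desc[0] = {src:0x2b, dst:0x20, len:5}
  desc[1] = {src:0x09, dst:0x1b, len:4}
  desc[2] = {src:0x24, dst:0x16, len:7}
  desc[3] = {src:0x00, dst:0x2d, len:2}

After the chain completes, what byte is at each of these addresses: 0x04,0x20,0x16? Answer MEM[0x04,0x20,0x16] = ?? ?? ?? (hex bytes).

[0] 0x2b->0x20 len=5 : 4b b1 d2 6f f4
[1] 0x09->0x1b len=4 : b3 39 68 b2
[2] 0x24->0x16 len=7 : f4 0e 4b 13 6f 8d 31
[3] 0x00->0x2d len=2 : 4f d2
query mem[0x04]=0xf9, mem[0x20]=0x4b, mem[0x16]=0xf4

MEM[0x04,0x20,0x16] = f9 4b f4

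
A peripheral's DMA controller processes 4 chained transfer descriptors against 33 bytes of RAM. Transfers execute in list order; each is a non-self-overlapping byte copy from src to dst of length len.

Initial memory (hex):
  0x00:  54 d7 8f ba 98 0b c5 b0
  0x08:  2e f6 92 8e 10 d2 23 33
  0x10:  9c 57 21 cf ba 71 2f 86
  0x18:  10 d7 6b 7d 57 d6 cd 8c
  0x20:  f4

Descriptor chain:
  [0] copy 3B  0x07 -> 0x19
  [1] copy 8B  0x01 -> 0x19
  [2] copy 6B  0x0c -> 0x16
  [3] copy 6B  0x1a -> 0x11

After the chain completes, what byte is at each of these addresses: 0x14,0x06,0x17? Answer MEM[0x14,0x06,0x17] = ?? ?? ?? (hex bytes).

MEM[0x14,0x06,0x17] = 0b c5 d2

D0: mem[0x19..0x1b] <- [b0 2e f6]
D1: mem[0x19..0x20] <- [d7 8f ba 98 0b c5 b0 2e]
D2: mem[0x16..0x1b] <- [10 d2 23 33 9c 57]
D3: mem[0x11..0x16] <- [9c 57 98 0b c5 b0]
query mem[0x14]=0x0b, mem[0x06]=0xc5, mem[0x17]=0xd2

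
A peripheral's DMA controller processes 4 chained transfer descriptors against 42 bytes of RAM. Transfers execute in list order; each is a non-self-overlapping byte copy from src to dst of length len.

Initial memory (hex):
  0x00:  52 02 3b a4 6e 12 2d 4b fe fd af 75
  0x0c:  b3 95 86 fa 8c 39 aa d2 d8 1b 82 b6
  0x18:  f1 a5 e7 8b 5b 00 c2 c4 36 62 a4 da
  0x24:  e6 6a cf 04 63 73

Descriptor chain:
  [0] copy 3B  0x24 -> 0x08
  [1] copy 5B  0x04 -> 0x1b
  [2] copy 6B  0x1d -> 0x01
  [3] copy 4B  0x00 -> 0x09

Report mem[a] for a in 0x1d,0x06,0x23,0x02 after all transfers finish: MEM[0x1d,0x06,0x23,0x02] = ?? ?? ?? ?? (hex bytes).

MEM[0x1d,0x06,0x23,0x02] = 2d a4 da 4b

#0 dst[0x08+3] := {0xe6,0x6a,0xcf}
#1 dst[0x1b+5] := {0x6e,0x12,0x2d,0x4b,0xe6}
#2 dst[0x01+6] := {0x2d,0x4b,0xe6,0x36,0x62,0xa4}
#3 dst[0x09+4] := {0x52,0x2d,0x4b,0xe6}
query mem[0x1d]=0x2d, mem[0x06]=0xa4, mem[0x23]=0xda, mem[0x02]=0x4b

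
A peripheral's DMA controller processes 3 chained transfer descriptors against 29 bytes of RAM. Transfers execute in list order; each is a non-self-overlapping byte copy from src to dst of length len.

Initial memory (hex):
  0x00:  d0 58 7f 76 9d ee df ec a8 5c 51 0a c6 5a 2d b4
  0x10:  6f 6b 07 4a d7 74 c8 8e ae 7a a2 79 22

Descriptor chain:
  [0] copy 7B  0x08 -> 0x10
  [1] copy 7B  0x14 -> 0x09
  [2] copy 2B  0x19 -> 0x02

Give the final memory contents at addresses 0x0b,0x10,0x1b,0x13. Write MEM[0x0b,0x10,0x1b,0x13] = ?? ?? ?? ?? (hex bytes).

D0: mem[0x10..0x16] <- [a8 5c 51 0a c6 5a 2d]
D1: mem[0x09..0x0f] <- [c6 5a 2d 8e ae 7a a2]
D2: mem[0x02..0x03] <- [7a a2]
query mem[0x0b]=0x2d, mem[0x10]=0xa8, mem[0x1b]=0x79, mem[0x13]=0x0a

MEM[0x0b,0x10,0x1b,0x13] = 2d a8 79 0a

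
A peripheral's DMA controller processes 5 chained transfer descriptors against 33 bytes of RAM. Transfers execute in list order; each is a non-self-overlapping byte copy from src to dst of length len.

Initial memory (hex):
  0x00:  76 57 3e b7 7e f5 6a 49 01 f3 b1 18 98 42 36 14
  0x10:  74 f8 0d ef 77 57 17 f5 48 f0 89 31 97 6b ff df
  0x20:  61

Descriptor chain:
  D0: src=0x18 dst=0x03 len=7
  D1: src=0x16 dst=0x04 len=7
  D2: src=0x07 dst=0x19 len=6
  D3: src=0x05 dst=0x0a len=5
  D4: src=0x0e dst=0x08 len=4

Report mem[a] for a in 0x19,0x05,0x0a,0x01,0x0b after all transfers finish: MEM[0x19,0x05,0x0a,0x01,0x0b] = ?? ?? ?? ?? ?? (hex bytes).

MEM[0x19,0x05,0x0a,0x01,0x0b] = f0 f5 74 57 f8

#0 dst[0x03+7] := {0x48,0xf0,0x89,0x31,0x97,0x6b,0xff}
#1 dst[0x04+7] := {0x17,0xf5,0x48,0xf0,0x89,0x31,0x97}
#2 dst[0x19+6] := {0xf0,0x89,0x31,0x97,0x18,0x98}
#3 dst[0x0a+5] := {0xf5,0x48,0xf0,0x89,0x31}
#4 dst[0x08+4] := {0x31,0x14,0x74,0xf8}
query mem[0x19]=0xf0, mem[0x05]=0xf5, mem[0x0a]=0x74, mem[0x01]=0x57, mem[0x0b]=0xf8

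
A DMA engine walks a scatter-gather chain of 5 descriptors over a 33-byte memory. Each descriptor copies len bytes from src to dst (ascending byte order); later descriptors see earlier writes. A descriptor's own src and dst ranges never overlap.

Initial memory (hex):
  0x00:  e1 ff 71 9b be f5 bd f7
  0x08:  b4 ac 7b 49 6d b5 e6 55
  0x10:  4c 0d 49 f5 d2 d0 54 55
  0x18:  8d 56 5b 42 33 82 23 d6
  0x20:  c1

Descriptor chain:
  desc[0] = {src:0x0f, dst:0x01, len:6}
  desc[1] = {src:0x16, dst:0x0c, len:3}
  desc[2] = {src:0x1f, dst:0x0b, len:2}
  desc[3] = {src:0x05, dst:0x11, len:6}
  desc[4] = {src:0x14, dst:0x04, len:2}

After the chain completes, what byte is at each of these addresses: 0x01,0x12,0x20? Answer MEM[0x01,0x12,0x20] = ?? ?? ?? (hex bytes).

#0 dst[0x01+6] := {0x55,0x4c,0x0d,0x49,0xf5,0xd2}
#1 dst[0x0c+3] := {0x54,0x55,0x8d}
#2 dst[0x0b+2] := {0xd6,0xc1}
#3 dst[0x11+6] := {0xf5,0xd2,0xf7,0xb4,0xac,0x7b}
#4 dst[0x04+2] := {0xb4,0xac}
query mem[0x01]=0x55, mem[0x12]=0xd2, mem[0x20]=0xc1

MEM[0x01,0x12,0x20] = 55 d2 c1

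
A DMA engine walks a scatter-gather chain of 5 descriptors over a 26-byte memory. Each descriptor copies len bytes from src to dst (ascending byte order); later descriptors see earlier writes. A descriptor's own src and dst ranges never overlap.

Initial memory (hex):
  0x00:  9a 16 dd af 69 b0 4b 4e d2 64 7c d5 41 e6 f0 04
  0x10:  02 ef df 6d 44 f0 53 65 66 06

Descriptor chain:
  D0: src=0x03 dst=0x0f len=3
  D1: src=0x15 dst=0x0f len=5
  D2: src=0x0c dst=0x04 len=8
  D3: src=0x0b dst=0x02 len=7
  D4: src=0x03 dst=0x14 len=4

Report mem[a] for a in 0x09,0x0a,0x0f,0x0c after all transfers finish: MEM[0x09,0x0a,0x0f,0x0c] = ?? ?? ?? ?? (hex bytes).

MEM[0x09,0x0a,0x0f,0x0c] = 65 66 f0 41

#0 dst[0x0f+3] := {0xaf,0x69,0xb0}
#1 dst[0x0f+5] := {0xf0,0x53,0x65,0x66,0x06}
#2 dst[0x04+8] := {0x41,0xe6,0xf0,0xf0,0x53,0x65,0x66,0x06}
#3 dst[0x02+7] := {0x06,0x41,0xe6,0xf0,0xf0,0x53,0x65}
#4 dst[0x14+4] := {0x41,0xe6,0xf0,0xf0}
query mem[0x09]=0x65, mem[0x0a]=0x66, mem[0x0f]=0xf0, mem[0x0c]=0x41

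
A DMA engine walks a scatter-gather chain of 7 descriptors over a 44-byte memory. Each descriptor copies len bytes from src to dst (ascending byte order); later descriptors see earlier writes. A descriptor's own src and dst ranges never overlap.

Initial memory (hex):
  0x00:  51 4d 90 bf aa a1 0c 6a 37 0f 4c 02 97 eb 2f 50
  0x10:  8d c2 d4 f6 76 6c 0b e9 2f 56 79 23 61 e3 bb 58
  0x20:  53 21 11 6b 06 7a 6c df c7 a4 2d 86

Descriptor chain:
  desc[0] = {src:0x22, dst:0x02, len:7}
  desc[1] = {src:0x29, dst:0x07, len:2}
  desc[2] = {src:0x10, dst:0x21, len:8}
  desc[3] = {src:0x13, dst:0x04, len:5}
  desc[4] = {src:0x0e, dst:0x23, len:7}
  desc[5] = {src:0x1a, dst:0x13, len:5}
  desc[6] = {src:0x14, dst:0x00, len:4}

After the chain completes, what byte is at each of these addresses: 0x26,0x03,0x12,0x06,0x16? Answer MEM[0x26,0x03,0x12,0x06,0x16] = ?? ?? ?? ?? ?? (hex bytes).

MEM[0x26,0x03,0x12,0x06,0x16] = c2 bb d4 6c e3

#0 dst[0x02+7] := {0x11,0x6b,0x06,0x7a,0x6c,0xdf,0xc7}
#1 dst[0x07+2] := {0xa4,0x2d}
#2 dst[0x21+8] := {0x8d,0xc2,0xd4,0xf6,0x76,0x6c,0x0b,0xe9}
#3 dst[0x04+5] := {0xf6,0x76,0x6c,0x0b,0xe9}
#4 dst[0x23+7] := {0x2f,0x50,0x8d,0xc2,0xd4,0xf6,0x76}
#5 dst[0x13+5] := {0x79,0x23,0x61,0xe3,0xbb}
#6 dst[0x00+4] := {0x23,0x61,0xe3,0xbb}
query mem[0x26]=0xc2, mem[0x03]=0xbb, mem[0x12]=0xd4, mem[0x06]=0x6c, mem[0x16]=0xe3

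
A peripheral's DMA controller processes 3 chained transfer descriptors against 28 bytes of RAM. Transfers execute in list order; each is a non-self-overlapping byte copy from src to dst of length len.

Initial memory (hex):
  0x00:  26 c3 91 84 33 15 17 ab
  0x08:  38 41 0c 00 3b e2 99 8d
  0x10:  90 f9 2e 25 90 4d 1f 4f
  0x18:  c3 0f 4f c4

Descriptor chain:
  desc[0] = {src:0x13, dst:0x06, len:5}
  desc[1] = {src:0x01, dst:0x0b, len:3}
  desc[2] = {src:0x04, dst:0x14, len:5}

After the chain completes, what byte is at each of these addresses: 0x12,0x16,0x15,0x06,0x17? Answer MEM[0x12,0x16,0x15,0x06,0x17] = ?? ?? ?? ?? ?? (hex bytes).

D0: mem[0x06..0x0a] <- [25 90 4d 1f 4f]
D1: mem[0x0b..0x0d] <- [c3 91 84]
D2: mem[0x14..0x18] <- [33 15 25 90 4d]
query mem[0x12]=0x2e, mem[0x16]=0x25, mem[0x15]=0x15, mem[0x06]=0x25, mem[0x17]=0x90

MEM[0x12,0x16,0x15,0x06,0x17] = 2e 25 15 25 90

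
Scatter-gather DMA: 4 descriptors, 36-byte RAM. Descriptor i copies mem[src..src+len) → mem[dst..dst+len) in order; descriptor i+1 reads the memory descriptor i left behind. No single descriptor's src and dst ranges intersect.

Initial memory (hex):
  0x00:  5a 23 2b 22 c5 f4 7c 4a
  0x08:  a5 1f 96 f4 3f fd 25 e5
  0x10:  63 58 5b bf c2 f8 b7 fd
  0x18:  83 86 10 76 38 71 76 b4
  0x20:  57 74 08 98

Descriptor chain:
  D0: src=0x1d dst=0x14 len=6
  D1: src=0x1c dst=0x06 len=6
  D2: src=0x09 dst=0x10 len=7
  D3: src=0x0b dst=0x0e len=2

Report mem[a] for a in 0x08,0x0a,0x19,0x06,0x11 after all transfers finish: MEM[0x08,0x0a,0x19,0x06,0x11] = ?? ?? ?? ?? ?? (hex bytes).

MEM[0x08,0x0a,0x19,0x06,0x11] = 76 57 08 38 57

D0: mem[0x14..0x19] <- [71 76 b4 57 74 08]
D1: mem[0x06..0x0b] <- [38 71 76 b4 57 74]
D2: mem[0x10..0x16] <- [b4 57 74 3f fd 25 e5]
D3: mem[0x0e..0x0f] <- [74 3f]
query mem[0x08]=0x76, mem[0x0a]=0x57, mem[0x19]=0x08, mem[0x06]=0x38, mem[0x11]=0x57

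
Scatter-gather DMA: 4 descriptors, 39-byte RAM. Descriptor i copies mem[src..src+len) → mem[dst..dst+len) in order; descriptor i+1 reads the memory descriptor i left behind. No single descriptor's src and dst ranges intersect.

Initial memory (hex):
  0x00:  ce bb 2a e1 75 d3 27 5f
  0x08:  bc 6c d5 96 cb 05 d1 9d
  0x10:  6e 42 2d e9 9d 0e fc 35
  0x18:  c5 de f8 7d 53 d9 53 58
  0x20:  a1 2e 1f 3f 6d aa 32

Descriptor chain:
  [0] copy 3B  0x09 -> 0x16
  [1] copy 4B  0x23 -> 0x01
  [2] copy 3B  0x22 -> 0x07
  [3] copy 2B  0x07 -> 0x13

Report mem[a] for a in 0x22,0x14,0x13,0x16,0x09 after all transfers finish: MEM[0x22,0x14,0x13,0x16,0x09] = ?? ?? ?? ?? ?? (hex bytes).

D0: mem[0x16..0x18] <- [6c d5 96]
D1: mem[0x01..0x04] <- [3f 6d aa 32]
D2: mem[0x07..0x09] <- [1f 3f 6d]
D3: mem[0x13..0x14] <- [1f 3f]
query mem[0x22]=0x1f, mem[0x14]=0x3f, mem[0x13]=0x1f, mem[0x16]=0x6c, mem[0x09]=0x6d

MEM[0x22,0x14,0x13,0x16,0x09] = 1f 3f 1f 6c 6d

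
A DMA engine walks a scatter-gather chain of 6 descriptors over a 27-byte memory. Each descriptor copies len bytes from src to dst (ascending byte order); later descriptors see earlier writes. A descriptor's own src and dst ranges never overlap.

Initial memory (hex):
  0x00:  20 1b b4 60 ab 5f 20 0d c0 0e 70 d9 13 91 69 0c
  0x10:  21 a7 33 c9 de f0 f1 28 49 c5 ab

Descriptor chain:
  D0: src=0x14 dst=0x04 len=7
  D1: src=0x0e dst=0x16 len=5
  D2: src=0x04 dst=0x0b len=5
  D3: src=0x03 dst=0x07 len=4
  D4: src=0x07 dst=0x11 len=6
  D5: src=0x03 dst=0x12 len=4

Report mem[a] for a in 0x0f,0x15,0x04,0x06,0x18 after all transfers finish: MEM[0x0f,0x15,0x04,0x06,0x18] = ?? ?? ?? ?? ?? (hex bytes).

MEM[0x0f,0x15,0x04,0x06,0x18] = 49 f1 de f1 21

#0 dst[0x04+7] := {0xde,0xf0,0xf1,0x28,0x49,0xc5,0xab}
#1 dst[0x16+5] := {0x69,0x0c,0x21,0xa7,0x33}
#2 dst[0x0b+5] := {0xde,0xf0,0xf1,0x28,0x49}
#3 dst[0x07+4] := {0x60,0xde,0xf0,0xf1}
#4 dst[0x11+6] := {0x60,0xde,0xf0,0xf1,0xde,0xf0}
#5 dst[0x12+4] := {0x60,0xde,0xf0,0xf1}
query mem[0x0f]=0x49, mem[0x15]=0xf1, mem[0x04]=0xde, mem[0x06]=0xf1, mem[0x18]=0x21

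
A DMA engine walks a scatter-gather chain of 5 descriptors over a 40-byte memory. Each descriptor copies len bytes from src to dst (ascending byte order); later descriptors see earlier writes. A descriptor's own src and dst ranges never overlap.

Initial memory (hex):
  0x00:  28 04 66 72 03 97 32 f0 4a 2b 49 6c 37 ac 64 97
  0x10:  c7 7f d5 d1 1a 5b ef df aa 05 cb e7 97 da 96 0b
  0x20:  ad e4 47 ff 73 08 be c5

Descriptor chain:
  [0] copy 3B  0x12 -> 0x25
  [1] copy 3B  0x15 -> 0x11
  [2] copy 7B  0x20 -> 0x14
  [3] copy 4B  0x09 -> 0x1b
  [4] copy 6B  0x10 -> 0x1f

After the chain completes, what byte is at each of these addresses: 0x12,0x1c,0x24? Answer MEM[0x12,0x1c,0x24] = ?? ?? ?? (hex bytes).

[0] 0x12->0x25 len=3 : d5 d1 1a
[1] 0x15->0x11 len=3 : 5b ef df
[2] 0x20->0x14 len=7 : ad e4 47 ff 73 d5 d1
[3] 0x09->0x1b len=4 : 2b 49 6c 37
[4] 0x10->0x1f len=6 : c7 5b ef df ad e4
query mem[0x12]=0xef, mem[0x1c]=0x49, mem[0x24]=0xe4

MEM[0x12,0x1c,0x24] = ef 49 e4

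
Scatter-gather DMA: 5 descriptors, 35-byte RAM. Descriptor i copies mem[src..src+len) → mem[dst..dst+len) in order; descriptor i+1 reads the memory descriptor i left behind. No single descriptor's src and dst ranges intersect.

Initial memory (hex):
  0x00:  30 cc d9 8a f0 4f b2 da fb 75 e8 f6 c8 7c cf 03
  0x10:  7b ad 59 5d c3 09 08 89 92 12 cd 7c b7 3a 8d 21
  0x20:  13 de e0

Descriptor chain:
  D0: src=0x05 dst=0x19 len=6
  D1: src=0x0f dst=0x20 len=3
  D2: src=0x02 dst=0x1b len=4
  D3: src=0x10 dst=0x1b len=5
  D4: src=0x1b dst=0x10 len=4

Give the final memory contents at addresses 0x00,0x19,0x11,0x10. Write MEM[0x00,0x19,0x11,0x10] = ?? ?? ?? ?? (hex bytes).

MEM[0x00,0x19,0x11,0x10] = 30 4f ad 7b

D0: mem[0x19..0x1e] <- [4f b2 da fb 75 e8]
D1: mem[0x20..0x22] <- [03 7b ad]
D2: mem[0x1b..0x1e] <- [d9 8a f0 4f]
D3: mem[0x1b..0x1f] <- [7b ad 59 5d c3]
D4: mem[0x10..0x13] <- [7b ad 59 5d]
query mem[0x00]=0x30, mem[0x19]=0x4f, mem[0x11]=0xad, mem[0x10]=0x7b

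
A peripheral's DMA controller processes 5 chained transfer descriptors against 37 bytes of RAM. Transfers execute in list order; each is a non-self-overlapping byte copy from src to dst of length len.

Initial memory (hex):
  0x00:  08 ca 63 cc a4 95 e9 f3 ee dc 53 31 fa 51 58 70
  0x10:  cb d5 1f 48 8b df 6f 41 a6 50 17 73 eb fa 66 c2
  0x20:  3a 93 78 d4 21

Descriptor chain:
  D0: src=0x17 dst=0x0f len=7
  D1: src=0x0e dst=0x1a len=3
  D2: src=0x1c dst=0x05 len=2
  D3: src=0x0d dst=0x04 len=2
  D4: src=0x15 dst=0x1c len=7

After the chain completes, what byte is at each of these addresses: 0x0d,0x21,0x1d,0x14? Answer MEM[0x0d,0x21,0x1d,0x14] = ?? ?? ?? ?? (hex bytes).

MEM[0x0d,0x21,0x1d,0x14] = 51 58 6f eb

[0] 0x17->0x0f len=7 : 41 a6 50 17 73 eb fa
[1] 0x0e->0x1a len=3 : 58 41 a6
[2] 0x1c->0x05 len=2 : a6 fa
[3] 0x0d->0x04 len=2 : 51 58
[4] 0x15->0x1c len=7 : fa 6f 41 a6 50 58 41
query mem[0x0d]=0x51, mem[0x21]=0x58, mem[0x1d]=0x6f, mem[0x14]=0xeb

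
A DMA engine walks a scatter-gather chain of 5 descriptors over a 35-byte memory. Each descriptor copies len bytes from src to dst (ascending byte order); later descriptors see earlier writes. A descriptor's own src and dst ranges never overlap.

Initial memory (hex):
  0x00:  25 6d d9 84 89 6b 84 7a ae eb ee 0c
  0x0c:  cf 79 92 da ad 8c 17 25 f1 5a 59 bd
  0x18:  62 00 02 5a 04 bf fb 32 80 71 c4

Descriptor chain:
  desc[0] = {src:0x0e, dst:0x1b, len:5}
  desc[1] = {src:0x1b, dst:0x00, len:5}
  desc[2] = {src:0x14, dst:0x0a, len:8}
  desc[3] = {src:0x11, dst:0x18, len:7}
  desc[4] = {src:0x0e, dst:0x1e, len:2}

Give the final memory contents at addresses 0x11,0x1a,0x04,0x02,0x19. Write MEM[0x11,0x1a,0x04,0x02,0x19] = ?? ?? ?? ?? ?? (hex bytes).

  after D0: wrote 5B at 0x1b = 92daad8c17
  after D1: wrote 5B at 0x00 = 92daad8c17
  after D2: wrote 8B at 0x0a = f15a59bd62000292
  after D3: wrote 7B at 0x18 = 921725f15a59bd
  after D4: wrote 2B at 0x1e = 6200
query mem[0x11]=0x92, mem[0x1a]=0x25, mem[0x04]=0x17, mem[0x02]=0xad, mem[0x19]=0x17

MEM[0x11,0x1a,0x04,0x02,0x19] = 92 25 17 ad 17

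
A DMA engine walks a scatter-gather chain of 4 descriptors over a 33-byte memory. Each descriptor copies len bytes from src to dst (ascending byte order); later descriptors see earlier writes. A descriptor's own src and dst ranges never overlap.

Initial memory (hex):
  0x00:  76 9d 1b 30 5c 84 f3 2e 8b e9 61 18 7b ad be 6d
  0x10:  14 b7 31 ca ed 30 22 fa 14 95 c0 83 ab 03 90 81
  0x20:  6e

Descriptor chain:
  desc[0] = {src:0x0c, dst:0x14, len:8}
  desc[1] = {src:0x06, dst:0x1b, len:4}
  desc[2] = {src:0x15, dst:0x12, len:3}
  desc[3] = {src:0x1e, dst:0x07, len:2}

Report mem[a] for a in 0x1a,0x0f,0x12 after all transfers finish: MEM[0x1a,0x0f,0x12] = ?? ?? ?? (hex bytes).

MEM[0x1a,0x0f,0x12] = 31 6d ad

D0: mem[0x14..0x1b] <- [7b ad be 6d 14 b7 31 ca]
D1: mem[0x1b..0x1e] <- [f3 2e 8b e9]
D2: mem[0x12..0x14] <- [ad be 6d]
D3: mem[0x07..0x08] <- [e9 81]
query mem[0x1a]=0x31, mem[0x0f]=0x6d, mem[0x12]=0xad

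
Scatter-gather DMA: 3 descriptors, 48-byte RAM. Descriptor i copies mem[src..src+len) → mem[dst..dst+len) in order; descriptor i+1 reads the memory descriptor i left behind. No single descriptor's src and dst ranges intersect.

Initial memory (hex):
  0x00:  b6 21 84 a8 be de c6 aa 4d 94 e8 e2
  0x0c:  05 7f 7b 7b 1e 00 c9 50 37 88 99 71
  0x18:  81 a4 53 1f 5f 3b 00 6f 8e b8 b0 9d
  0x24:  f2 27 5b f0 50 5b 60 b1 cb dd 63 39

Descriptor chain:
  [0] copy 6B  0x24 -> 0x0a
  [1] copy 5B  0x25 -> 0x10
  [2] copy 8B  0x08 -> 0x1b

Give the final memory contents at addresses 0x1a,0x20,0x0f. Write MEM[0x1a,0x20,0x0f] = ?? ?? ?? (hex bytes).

MEM[0x1a,0x20,0x0f] = 53 f0 5b

D0: mem[0x0a..0x0f] <- [f2 27 5b f0 50 5b]
D1: mem[0x10..0x14] <- [27 5b f0 50 5b]
D2: mem[0x1b..0x22] <- [4d 94 f2 27 5b f0 50 5b]
query mem[0x1a]=0x53, mem[0x20]=0xf0, mem[0x0f]=0x5b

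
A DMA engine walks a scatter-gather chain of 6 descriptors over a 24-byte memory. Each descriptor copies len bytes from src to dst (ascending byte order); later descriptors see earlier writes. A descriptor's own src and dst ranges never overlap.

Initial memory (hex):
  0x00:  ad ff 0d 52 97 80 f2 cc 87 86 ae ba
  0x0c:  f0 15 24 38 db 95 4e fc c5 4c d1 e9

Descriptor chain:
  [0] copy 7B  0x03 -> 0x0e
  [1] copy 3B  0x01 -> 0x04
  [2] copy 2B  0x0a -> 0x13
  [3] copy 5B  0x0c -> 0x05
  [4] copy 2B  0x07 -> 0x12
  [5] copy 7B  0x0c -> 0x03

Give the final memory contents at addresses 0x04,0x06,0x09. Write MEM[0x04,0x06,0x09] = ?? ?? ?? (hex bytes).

  after D0: wrote 7B at 0x0e = 529780f2cc8786
  after D1: wrote 3B at 0x04 = ff0d52
  after D2: wrote 2B at 0x13 = aeba
  after D3: wrote 5B at 0x05 = f015529780
  after D4: wrote 2B at 0x12 = 5297
  after D5: wrote 7B at 0x03 = f015529780f252
query mem[0x04]=0x15, mem[0x06]=0x97, mem[0x09]=0x52

MEM[0x04,0x06,0x09] = 15 97 52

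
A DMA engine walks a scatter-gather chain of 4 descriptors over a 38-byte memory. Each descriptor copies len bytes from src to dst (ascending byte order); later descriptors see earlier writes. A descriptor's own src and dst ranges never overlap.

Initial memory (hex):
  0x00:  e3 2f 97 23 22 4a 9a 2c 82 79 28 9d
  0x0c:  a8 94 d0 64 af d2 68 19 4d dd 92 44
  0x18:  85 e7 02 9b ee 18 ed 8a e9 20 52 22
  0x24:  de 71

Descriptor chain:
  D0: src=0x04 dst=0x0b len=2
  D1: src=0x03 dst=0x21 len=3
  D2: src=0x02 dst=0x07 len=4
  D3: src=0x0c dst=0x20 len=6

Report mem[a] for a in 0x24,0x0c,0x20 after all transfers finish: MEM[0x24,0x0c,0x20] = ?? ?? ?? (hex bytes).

MEM[0x24,0x0c,0x20] = af 4a 4a

#0 dst[0x0b+2] := {0x22,0x4a}
#1 dst[0x21+3] := {0x23,0x22,0x4a}
#2 dst[0x07+4] := {0x97,0x23,0x22,0x4a}
#3 dst[0x20+6] := {0x4a,0x94,0xd0,0x64,0xaf,0xd2}
query mem[0x24]=0xaf, mem[0x0c]=0x4a, mem[0x20]=0x4a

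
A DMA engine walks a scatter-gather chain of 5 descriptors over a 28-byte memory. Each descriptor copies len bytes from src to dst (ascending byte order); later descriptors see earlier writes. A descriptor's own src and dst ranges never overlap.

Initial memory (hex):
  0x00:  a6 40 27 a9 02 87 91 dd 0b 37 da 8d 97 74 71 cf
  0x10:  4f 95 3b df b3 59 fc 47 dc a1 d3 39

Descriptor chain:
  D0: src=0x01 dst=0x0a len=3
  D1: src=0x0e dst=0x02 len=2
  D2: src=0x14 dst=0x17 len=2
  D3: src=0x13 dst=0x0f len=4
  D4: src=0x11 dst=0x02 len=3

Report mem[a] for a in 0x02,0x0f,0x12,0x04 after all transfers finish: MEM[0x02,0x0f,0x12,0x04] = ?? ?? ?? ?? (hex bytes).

  after D0: wrote 3B at 0x0a = 4027a9
  after D1: wrote 2B at 0x02 = 71cf
  after D2: wrote 2B at 0x17 = b359
  after D3: wrote 4B at 0x0f = dfb359fc
  after D4: wrote 3B at 0x02 = 59fcdf
query mem[0x02]=0x59, mem[0x0f]=0xdf, mem[0x12]=0xfc, mem[0x04]=0xdf

MEM[0x02,0x0f,0x12,0x04] = 59 df fc df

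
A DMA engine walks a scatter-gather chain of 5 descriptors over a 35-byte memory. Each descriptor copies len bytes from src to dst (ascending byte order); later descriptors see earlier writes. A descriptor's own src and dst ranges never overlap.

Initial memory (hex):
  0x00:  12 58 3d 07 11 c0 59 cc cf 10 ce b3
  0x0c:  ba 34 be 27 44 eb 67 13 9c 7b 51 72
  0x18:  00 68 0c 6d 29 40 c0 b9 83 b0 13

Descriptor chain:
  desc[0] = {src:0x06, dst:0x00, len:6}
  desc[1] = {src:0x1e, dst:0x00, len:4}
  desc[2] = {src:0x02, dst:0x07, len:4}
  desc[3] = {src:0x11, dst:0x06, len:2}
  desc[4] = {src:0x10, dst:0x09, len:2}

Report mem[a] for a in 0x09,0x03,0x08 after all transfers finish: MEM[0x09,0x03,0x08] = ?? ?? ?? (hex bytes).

[0] 0x06->0x00 len=6 : 59 cc cf 10 ce b3
[1] 0x1e->0x00 len=4 : c0 b9 83 b0
[2] 0x02->0x07 len=4 : 83 b0 ce b3
[3] 0x11->0x06 len=2 : eb 67
[4] 0x10->0x09 len=2 : 44 eb
query mem[0x09]=0x44, mem[0x03]=0xb0, mem[0x08]=0xb0

MEM[0x09,0x03,0x08] = 44 b0 b0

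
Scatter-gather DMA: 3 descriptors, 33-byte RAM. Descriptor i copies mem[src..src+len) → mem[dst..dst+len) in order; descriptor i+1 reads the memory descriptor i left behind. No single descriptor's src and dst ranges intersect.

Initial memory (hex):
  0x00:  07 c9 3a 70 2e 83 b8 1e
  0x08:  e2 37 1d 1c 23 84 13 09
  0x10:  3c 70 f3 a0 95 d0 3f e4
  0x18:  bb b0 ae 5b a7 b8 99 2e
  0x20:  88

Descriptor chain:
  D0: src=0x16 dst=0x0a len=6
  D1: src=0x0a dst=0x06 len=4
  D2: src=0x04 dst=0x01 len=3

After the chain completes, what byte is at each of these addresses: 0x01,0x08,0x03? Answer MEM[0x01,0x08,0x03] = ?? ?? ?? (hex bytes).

MEM[0x01,0x08,0x03] = 2e bb 3f

[0] 0x16->0x0a len=6 : 3f e4 bb b0 ae 5b
[1] 0x0a->0x06 len=4 : 3f e4 bb b0
[2] 0x04->0x01 len=3 : 2e 83 3f
query mem[0x01]=0x2e, mem[0x08]=0xbb, mem[0x03]=0x3f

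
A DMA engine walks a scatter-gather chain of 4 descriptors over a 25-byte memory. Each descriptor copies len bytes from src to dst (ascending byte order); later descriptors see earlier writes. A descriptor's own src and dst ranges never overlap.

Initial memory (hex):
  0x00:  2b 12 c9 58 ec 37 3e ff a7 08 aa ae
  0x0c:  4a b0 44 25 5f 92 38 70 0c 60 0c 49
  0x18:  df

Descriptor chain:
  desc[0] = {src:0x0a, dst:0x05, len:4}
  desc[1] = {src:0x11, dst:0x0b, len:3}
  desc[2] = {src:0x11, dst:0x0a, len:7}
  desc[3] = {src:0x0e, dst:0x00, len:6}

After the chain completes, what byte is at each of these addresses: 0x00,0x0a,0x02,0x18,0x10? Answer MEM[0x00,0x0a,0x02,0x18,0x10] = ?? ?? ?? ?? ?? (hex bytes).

MEM[0x00,0x0a,0x02,0x18,0x10] = 60 92 49 df 49

  after D0: wrote 4B at 0x05 = aaae4ab0
  after D1: wrote 3B at 0x0b = 923870
  after D2: wrote 7B at 0x0a = 9238700c600c49
  after D3: wrote 6B at 0x00 = 600c49923870
query mem[0x00]=0x60, mem[0x0a]=0x92, mem[0x02]=0x49, mem[0x18]=0xdf, mem[0x10]=0x49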